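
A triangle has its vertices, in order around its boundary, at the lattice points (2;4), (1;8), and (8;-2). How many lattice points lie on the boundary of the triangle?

8

Along each edge there are gcd(|Δx|,|Δy|)+1 lattice points, so counting each shared vertex once the boundary has gcd(1,4) + gcd(7,10) + gcd(6,6) = 1+1+6 = 8.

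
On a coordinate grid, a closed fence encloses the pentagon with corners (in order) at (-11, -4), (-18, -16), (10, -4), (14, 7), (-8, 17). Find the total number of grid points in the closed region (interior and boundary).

494

The shoelace formula gives twice the area as |((-11)·(-16) − (-18)·(-4)) + ((-18)·(-4) − 10·(-16)) + (10·7 − 14·(-4)) + (14·17 − (-8)·7) + ((-8)·(-4) − (-11)·17)| = 975, so the area is 487.5.
The number of boundary lattice points is Σ gcd(|Δx|,|Δy|) = gcd(7,12) + gcd(28,12) + gcd(4,11) + gcd(22,10) + gcd(3,21) = 1+4+1+2+3 = 11.
Pick's theorem gives I = A − B/2 + 1 = 487.5 − 11/2 + 1 = 483, so the closed region contains I + B = 483 + 11 = 494 lattice points.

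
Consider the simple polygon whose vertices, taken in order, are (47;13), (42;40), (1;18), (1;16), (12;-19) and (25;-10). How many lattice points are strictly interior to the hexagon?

1491

Using the shoelace formula, 2A = |(47·40 − 42·13) + (42·18 − 1·40) + (1·16 − 1·18) + (1·(-19) − 12·16) + (12·(-10) − 25·(-19)) + (25·13 − 47·(-10))| = 2987, so the area is 1493.5.
Along each edge there are gcd(|Δx|,|Δy|)+1 lattice points, so counting each shared vertex once the boundary has gcd(5,27) + gcd(41,22) + gcd(0,2) + gcd(11,35) + gcd(13,9) + gcd(22,23) = 1+1+2+1+1+1 = 7.
Pick's theorem gives I = A − B/2 + 1 = 1493.5 − 7/2 + 1 = 1491.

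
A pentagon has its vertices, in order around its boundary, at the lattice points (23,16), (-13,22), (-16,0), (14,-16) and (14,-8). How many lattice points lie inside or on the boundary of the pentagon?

By the shoelace formula, twice the signed area is |[23·22 − (-13)·16] + [(-13)·0 − (-16)·22] + [(-16)·(-16) − 14·0] + [14·(-8) − 14·(-16)] + [14·16 − 23·(-8)]| = 1842, so the area is 921.
Summing gcd(|Δx|,|Δy|) over the edges gives the boundary count: gcd(36,6) + gcd(3,22) + gcd(30,16) + gcd(0,8) + gcd(9,24) = 6+1+2+8+3 = 20.
Pick's theorem gives I = A − B/2 + 1 = 921 − 20/2 + 1 = 912, so the closed region contains I + B = 912 + 20 = 932 lattice points.

932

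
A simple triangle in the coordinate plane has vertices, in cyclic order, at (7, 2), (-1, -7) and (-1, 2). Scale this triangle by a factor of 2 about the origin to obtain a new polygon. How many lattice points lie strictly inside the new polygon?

The shoelace formula gives twice the area as |(7·(-7) − (-1)·2) + ((-1)·2 − (-1)·(-7)) + ((-1)·2 − 7·2)| = 72, so the area is 36.
Summing gcd(|Δx|,|Δy|) over the edges gives the boundary count: gcd(8,9) + gcd(0,9) + gcd(8,0) = 1+9+8 = 18.
Scaling by 2 multiplies the area by 2² = 4 (so the new area is 144) and multiplies the boundary lattice-point count by 2, giving 36.
By Pick's theorem, the interior count of the dilated polygon is 144 − 36/2 + 1 = 127.

127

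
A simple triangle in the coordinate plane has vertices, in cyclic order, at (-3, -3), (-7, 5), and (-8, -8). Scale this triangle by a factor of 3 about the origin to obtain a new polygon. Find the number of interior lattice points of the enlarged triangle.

Using the shoelace formula, 2A = |((-3)·5 − (-7)·(-3)) + ((-7)·(-8) − (-8)·5) + ((-8)·(-3) − (-3)·(-8))| = 60, so the area is 30.
The number of boundary lattice points is Σ gcd(|Δx|,|Δy|) = gcd(4,8) + gcd(1,13) + gcd(5,5) = 4+1+5 = 10.
Scaling by 3 multiplies the area by 3² = 9 (so the new area is 270) and multiplies the boundary lattice-point count by 3, giving 30.
By Pick's theorem, the interior count of the dilated polygon is 270 − 30/2 + 1 = 256.

256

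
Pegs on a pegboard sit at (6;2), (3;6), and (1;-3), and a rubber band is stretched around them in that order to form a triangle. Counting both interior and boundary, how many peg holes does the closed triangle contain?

By the shoelace formula, twice the signed area is |[6·6 − 3·2] + [3·(-3) − 1·6] + [1·2 − 6·(-3)]| = 35, so the area is 17.5.
Summing gcd(|Δx|,|Δy|) over the edges gives the boundary count: gcd(3,4) + gcd(2,9) + gcd(5,5) = 1+1+5 = 7.
Pick's theorem gives I = A − B/2 + 1 = 17.5 − 7/2 + 1 = 15, so the closed region contains I + B = 15 + 7 = 22 lattice points.

22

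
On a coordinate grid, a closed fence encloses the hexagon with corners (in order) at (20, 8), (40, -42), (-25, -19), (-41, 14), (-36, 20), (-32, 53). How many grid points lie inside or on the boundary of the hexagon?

3508

The shoelace formula gives twice the area as |[20·(-42) − 40·8] + [40·(-19) − (-25)·(-42)] + [(-25)·14 − (-41)·(-19)] + [(-41)·20 − (-36)·14] + [(-36)·53 − (-32)·20] + [(-32)·8 − 20·53]| = 6999, so the area is 6999/2.
Along each edge there are gcd(|Δx|,|Δy|)+1 lattice points, so counting each shared vertex once the boundary has gcd(20,50) + gcd(65,23) + gcd(16,33) + gcd(5,6) + gcd(4,33) + gcd(52,45) = 10+1+1+1+1+1 = 15.
Pick's theorem gives I = A − B/2 + 1 = 6999/2 − 15/2 + 1 = 3493, so the closed region contains I + B = 3493 + 15 = 3508 lattice points.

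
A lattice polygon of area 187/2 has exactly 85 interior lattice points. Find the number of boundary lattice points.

19

Pick's theorem gives A = I + B/2 − 1, so B = 2(A − I + 1) = 2(187/2 − 85 + 1) = 19.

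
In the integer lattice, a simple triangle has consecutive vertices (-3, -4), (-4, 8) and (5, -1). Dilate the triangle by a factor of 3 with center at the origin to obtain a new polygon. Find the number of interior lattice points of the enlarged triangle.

By the shoelace formula, twice the signed area is |[(-3)·8 − (-4)·(-4)] + [(-4)·(-1) − 5·8] + [5·(-4) − (-3)·(-1)]| = 99, so the area is 99/2.
The number of boundary lattice points is Σ gcd(|Δx|,|Δy|) = gcd(1,12) + gcd(9,9) + gcd(8,3) = 1+9+1 = 11.
Scaling by 3 multiplies the area by 3² = 9 (so the new area is 891/2) and multiplies the boundary lattice-point count by 3, giving 33.
By Pick's theorem, the interior count of the dilated polygon is 891/2 − 33/2 + 1 = 430.

430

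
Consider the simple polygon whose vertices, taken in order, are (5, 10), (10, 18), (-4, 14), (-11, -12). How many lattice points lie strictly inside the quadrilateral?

175

The shoelace formula gives twice the area as |[5·18 − 10·10] + [10·14 − (-4)·18] + [(-4)·(-12) − (-11)·14] + [(-11)·10 − 5·(-12)]| = 354, so the area is 177.
Summing gcd(|Δx|,|Δy|) over the edges gives the boundary count: gcd(5,8) + gcd(14,4) + gcd(7,26) + gcd(16,22) = 1+2+1+2 = 6.
Pick's theorem gives I = A − B/2 + 1 = 177 − 6/2 + 1 = 175.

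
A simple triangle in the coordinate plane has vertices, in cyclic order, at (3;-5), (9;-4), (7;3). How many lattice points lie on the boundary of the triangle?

Along each edge there are gcd(|Δx|,|Δy|)+1 lattice points, so counting each shared vertex once the boundary has gcd(6,1) + gcd(2,7) + gcd(4,8) = 1+1+4 = 6.

6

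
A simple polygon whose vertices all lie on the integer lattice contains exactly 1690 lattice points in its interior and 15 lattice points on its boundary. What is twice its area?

Pick's theorem states A = I + B/2 − 1, so A = 1690 + 15/2 − 1 = 3393/2.
Hence 2A = 3393.

3393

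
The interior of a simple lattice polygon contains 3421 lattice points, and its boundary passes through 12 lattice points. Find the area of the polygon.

3426

Pick's theorem states A = I + B/2 − 1, so A = 3421 + 12/2 − 1 = 3426.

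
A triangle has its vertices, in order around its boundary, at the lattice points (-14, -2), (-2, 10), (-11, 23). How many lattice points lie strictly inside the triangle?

126

The shoelace formula gives twice the area as |[(-14)·10 − (-2)·(-2)] + [(-2)·23 − (-11)·10] + [(-11)·(-2) − (-14)·23]| = 264, so the area is 132.
The number of boundary lattice points is Σ gcd(|Δx|,|Δy|) = gcd(12,12) + gcd(9,13) + gcd(3,25) = 12+1+1 = 14.
By Pick's theorem A = I + B/2 − 1, so I = 132 − 14/2 + 1 = 126.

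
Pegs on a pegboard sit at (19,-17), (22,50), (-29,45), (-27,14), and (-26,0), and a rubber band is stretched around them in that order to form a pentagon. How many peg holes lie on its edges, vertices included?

The number of boundary lattice points is Σ gcd(|Δx|,|Δy|) = gcd(3,67) + gcd(51,5) + gcd(2,31) + gcd(1,14) + gcd(45,17) = 1+1+1+1+1 = 5.

5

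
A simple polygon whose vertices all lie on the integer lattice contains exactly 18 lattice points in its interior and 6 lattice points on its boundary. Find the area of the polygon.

20

Pick's theorem states A = I + B/2 − 1, so A = 18 + 6/2 − 1 = 20.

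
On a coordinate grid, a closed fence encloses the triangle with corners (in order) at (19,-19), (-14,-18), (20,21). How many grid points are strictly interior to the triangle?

660

Using the shoelace formula, 2A = |[19·(-18) − (-14)·(-19)] + [(-14)·21 − 20·(-18)] + [20·(-19) − 19·21]| = 1321, so the area is 1321/2.
The number of boundary lattice points is Σ gcd(|Δx|,|Δy|) = gcd(33,1) + gcd(34,39) + gcd(1,40) = 1+1+1 = 3.
Pick's theorem gives I = A − B/2 + 1 = 1321/2 − 3/2 + 1 = 660.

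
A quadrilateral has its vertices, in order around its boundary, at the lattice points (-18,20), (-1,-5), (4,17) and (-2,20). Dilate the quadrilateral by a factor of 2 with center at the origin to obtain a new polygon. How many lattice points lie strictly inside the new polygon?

1074

By the shoelace formula, twice the signed area is |[(-18)·(-5) − (-1)·20] + [(-1)·17 − 4·(-5)] + [4·20 − (-2)·17] + [(-2)·20 − (-18)·20]| = 547, so the area is 547/2.
Summing gcd(|Δx|,|Δy|) over the edges gives the boundary count: gcd(17,25) + gcd(5,22) + gcd(6,3) + gcd(16,0) = 1+1+3+16 = 21.
Scaling by 2 multiplies the area by 2² = 4 (so the new area is 1094) and multiplies the boundary lattice-point count by 2, giving 42.
By Pick's theorem, the interior count of the dilated polygon is 1094 − 42/2 + 1 = 1074.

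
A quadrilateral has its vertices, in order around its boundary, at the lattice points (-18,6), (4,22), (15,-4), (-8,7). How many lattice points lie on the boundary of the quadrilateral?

5

The number of boundary lattice points is Σ gcd(|Δx|,|Δy|) = gcd(22,16) + gcd(11,26) + gcd(23,11) + gcd(10,1) = 2+1+1+1 = 5.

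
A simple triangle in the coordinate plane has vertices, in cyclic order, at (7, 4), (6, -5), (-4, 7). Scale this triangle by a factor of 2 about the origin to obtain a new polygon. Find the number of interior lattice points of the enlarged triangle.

By the shoelace formula, twice the signed area is |(7·(-5) − 6·4) + (6·7 − (-4)·(-5)) + ((-4)·4 − 7·7)| = 102, so the area is 51.
Summing gcd(|Δx|,|Δy|) over the edges gives the boundary count: gcd(1,9) + gcd(10,12) + gcd(11,3) = 1+2+1 = 4.
Scaling by 2 multiplies the area by 2² = 4 (so the new area is 204) and multiplies the boundary lattice-point count by 2, giving 8.
By Pick's theorem, the interior count of the dilated polygon is 204 − 8/2 + 1 = 201.

201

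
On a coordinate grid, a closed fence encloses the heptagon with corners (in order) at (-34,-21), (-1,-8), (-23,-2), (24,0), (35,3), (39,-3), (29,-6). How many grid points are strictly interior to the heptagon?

492

Using the shoelace formula, 2A = |((-34)·(-8) − (-1)·(-21)) + ((-1)·(-2) − (-23)·(-8)) + ((-23)·0 − 24·(-2)) + (24·3 − 35·0) + (35·(-3) − 39·3) + (39·(-6) − 29·(-3)) + (29·(-21) − (-34)·(-6))| = 993, so the area is 993/2.
Summing gcd(|Δx|,|Δy|) over the edges gives the boundary count: gcd(33,13) + gcd(22,6) + gcd(47,2) + gcd(11,3) + gcd(4,6) + gcd(10,3) + gcd(63,15) = 1+2+1+1+2+1+3 = 11.
By Pick's theorem A = I + B/2 − 1, so I = 993/2 − 11/2 + 1 = 492.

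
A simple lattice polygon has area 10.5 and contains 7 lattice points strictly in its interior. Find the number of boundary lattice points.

9

Pick's theorem gives A = I + B/2 − 1, so B = 2(A − I + 1) = 2(10.5 − 7 + 1) = 9.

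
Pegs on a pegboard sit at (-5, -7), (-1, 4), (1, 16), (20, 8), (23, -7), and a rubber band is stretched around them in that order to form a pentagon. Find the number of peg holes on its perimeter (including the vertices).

The number of boundary lattice points is Σ gcd(|Δx|,|Δy|) = gcd(4,11) + gcd(2,12) + gcd(19,8) + gcd(3,15) + gcd(28,0) = 1+2+1+3+28 = 35.

35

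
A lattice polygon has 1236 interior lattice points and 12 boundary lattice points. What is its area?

1241

Pick's theorem states A = I + B/2 − 1, so A = 1236 + 12/2 − 1 = 1241.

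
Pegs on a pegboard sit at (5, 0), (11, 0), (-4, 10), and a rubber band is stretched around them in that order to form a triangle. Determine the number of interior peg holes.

Using the shoelace formula, 2A = |(5·0 − 11·0) + (11·10 − (-4)·0) + ((-4)·0 − 5·10)| = 60, so the area is 30.
Summing gcd(|Δx|,|Δy|) over the edges gives the boundary count: gcd(6,0) + gcd(15,10) + gcd(9,10) = 6+5+1 = 12.
Pick's theorem gives I = A − B/2 + 1 = 30 − 12/2 + 1 = 25.

25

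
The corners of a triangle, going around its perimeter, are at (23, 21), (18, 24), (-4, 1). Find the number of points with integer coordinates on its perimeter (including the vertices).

3

The number of boundary lattice points is Σ gcd(|Δx|,|Δy|) = gcd(5,3) + gcd(22,23) + gcd(27,20) = 1+1+1 = 3.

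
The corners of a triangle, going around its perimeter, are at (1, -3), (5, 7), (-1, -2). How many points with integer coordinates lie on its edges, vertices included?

Along each edge there are gcd(|Δx|,|Δy|)+1 lattice points, so counting each shared vertex once the boundary has gcd(4,10) + gcd(6,9) + gcd(2,1) = 2+3+1 = 6.

6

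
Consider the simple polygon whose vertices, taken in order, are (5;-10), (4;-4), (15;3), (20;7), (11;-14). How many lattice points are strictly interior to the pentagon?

By the shoelace formula, twice the signed area is |(5·(-4) − 4·(-10)) + (4·3 − 15·(-4)) + (15·7 − 20·3) + (20·(-14) − 11·7) + (11·(-10) − 5·(-14))| = 260, so the area is 130.
The number of boundary lattice points is Σ gcd(|Δx|,|Δy|) = gcd(1,6) + gcd(11,7) + gcd(5,4) + gcd(9,21) + gcd(6,4) = 1+1+1+3+2 = 8.
Pick's theorem gives I = A − B/2 + 1 = 130 − 8/2 + 1 = 127.

127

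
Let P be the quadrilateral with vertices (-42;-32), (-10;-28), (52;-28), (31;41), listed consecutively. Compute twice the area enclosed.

The shoelace formula gives twice the area as |[(-42)·(-28) − (-10)·(-32)] + [(-10)·(-28) − 52·(-28)] + [52·41 − 31·(-28)] + [31·(-32) − (-42)·41]| = 6322, so the area is 3161.

6322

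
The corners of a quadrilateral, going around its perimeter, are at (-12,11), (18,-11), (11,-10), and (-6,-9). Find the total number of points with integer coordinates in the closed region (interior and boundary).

233

The shoelace formula gives twice the area as |[(-12)·(-11) − 18·11] + [18·(-10) − 11·(-11)] + [11·(-9) − (-6)·(-10)] + [(-6)·11 − (-12)·(-9)]| = 458, so the area is 229.
Summing gcd(|Δx|,|Δy|) over the edges gives the boundary count: gcd(30,22) + gcd(7,1) + gcd(17,1) + gcd(6,20) = 2+1+1+2 = 6.
Pick's theorem gives I = A − B/2 + 1 = 229 − 6/2 + 1 = 227, so the closed region contains I + B = 227 + 6 = 233 lattice points.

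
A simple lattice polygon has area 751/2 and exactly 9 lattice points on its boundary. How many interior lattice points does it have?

From Pick's theorem, I = A − B/2 + 1 = 751/2 − 9/2 + 1 = 372.

372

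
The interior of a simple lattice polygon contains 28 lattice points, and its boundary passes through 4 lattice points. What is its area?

29

By Pick's theorem, A = I + B/2 − 1 = 28 + 4/2 − 1 = 29.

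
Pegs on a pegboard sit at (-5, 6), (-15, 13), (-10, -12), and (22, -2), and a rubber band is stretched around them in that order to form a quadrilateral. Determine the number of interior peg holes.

367

Using the shoelace formula, 2A = |((-5)·13 − (-15)·6) + ((-15)·(-12) − (-10)·13) + ((-10)·(-2) − 22·(-12)) + (22·6 − (-5)·(-2))| = 741, so the area is 370.5.
Along each edge there are gcd(|Δx|,|Δy|)+1 lattice points, so counting each shared vertex once the boundary has gcd(10,7) + gcd(5,25) + gcd(32,10) + gcd(27,8) = 1+5+2+1 = 9.
By Pick's theorem A = I + B/2 − 1, so I = 370.5 − 9/2 + 1 = 367.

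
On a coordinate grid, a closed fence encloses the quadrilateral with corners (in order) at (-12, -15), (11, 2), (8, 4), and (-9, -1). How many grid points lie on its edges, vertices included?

The number of boundary lattice points is Σ gcd(|Δx|,|Δy|) = gcd(23,17) + gcd(3,2) + gcd(17,5) + gcd(3,14) = 1+1+1+1 = 4.

4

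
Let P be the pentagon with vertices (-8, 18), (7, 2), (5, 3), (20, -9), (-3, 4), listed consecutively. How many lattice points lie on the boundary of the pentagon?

The number of boundary lattice points is Σ gcd(|Δx|,|Δy|) = gcd(15,16) + gcd(2,1) + gcd(15,12) + gcd(23,13) + gcd(5,14) = 1+1+3+1+1 = 7.

7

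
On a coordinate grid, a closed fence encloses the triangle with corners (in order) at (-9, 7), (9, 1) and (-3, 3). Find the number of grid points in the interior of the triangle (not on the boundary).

14

Using the shoelace formula, 2A = |[(-9)·1 − 9·7] + [9·3 − (-3)·1] + [(-3)·7 − (-9)·3]| = 36, so the area is 18.
Summing gcd(|Δx|,|Δy|) over the edges gives the boundary count: gcd(18,6) + gcd(12,2) + gcd(6,4) = 6+2+2 = 10.
Pick's theorem gives I = A − B/2 + 1 = 18 − 10/2 + 1 = 14.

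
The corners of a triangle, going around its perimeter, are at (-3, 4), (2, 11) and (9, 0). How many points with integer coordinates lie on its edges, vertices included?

The number of boundary lattice points is Σ gcd(|Δx|,|Δy|) = gcd(5,7) + gcd(7,11) + gcd(12,4) = 1+1+4 = 6.

6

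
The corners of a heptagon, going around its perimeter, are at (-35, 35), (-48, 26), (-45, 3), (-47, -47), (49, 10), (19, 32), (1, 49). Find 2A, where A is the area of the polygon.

9912

By the shoelace formula, twice the signed area is |((-35)·26 − (-48)·35) + ((-48)·3 − (-45)·26) + ((-45)·(-47) − (-47)·3) + ((-47)·10 − 49·(-47)) + (49·32 − 19·10) + (19·49 − 1·32) + (1·35 − (-35)·49)| = 9912, so the area is 4956.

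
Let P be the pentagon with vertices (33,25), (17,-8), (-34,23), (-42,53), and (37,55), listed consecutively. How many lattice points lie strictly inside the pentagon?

Using the shoelace formula, 2A = |(33·(-8) − 17·25) + (17·23 − (-34)·(-8)) + ((-34)·53 − (-42)·23) + ((-42)·55 − 37·53) + (37·25 − 33·55)| = 6567, so the area is 3283.5.
The number of boundary lattice points is Σ gcd(|Δx|,|Δy|) = gcd(16,33) + gcd(51,31) + gcd(8,30) + gcd(79,2) + gcd(4,30) = 1+1+2+1+2 = 7.
By Pick's theorem A = I + B/2 − 1, so I = 3283.5 − 7/2 + 1 = 3281.

3281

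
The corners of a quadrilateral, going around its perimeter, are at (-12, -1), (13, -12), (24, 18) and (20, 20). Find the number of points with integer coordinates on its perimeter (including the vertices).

The number of boundary lattice points is Σ gcd(|Δx|,|Δy|) = gcd(25,11) + gcd(11,30) + gcd(4,2) + gcd(32,21) = 1+1+2+1 = 5.

5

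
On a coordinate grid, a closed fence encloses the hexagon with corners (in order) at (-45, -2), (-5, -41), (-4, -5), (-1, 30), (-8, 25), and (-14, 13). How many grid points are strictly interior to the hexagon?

1318

The shoelace formula gives twice the area as |((-45)·(-41) − (-5)·(-2)) + ((-5)·(-5) − (-4)·(-41)) + ((-4)·30 − (-1)·(-5)) + ((-1)·25 − (-8)·30) + ((-8)·13 − (-14)·25) + ((-14)·(-2) − (-45)·13)| = 2645, so the area is 2645/2.
The number of boundary lattice points is Σ gcd(|Δx|,|Δy|) = gcd(40,39) + gcd(1,36) + gcd(3,35) + gcd(7,5) + gcd(6,12) + gcd(31,15) = 1+1+1+1+6+1 = 11.
By Pick's theorem A = I + B/2 − 1, so I = 2645/2 − 11/2 + 1 = 1318.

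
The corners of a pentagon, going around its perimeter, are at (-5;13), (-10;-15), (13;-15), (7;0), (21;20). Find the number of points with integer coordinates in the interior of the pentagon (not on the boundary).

570

Using the shoelace formula, 2A = |((-5)·(-15) − (-10)·13) + ((-10)·(-15) − 13·(-15)) + (13·0 − 7·(-15)) + (7·20 − 21·0) + (21·13 − (-5)·20)| = 1168, so the area is 584.
Summing gcd(|Δx|,|Δy|) over the edges gives the boundary count: gcd(5,28) + gcd(23,0) + gcd(6,15) + gcd(14,20) + gcd(26,7) = 1+23+3+2+1 = 30.
By Pick's theorem A = I + B/2 − 1, so I = 584 − 30/2 + 1 = 570.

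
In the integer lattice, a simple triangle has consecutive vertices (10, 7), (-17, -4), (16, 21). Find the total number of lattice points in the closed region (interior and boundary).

159

Using the shoelace formula, 2A = |(10·(-4) − (-17)·7) + ((-17)·21 − 16·(-4)) + (16·7 − 10·21)| = 312, so the area is 156.
The number of boundary lattice points is Σ gcd(|Δx|,|Δy|) = gcd(27,11) + gcd(33,25) + gcd(6,14) = 1+1+2 = 4.
Pick's theorem gives I = A − B/2 + 1 = 156 − 4/2 + 1 = 155, so the closed region contains I + B = 155 + 4 = 159 lattice points.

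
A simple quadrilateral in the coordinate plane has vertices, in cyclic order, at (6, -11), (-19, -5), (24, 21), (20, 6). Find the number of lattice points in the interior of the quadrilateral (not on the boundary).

524

By the shoelace formula, twice the signed area is |[6·(-5) − (-19)·(-11)] + [(-19)·21 − 24·(-5)] + [24·6 − 20·21] + [20·(-11) − 6·6]| = 1050, so the area is 525.
Along each edge there are gcd(|Δx|,|Δy|)+1 lattice points, so counting each shared vertex once the boundary has gcd(25,6) + gcd(43,26) + gcd(4,15) + gcd(14,17) = 1+1+1+1 = 4.
By Pick's theorem A = I + B/2 − 1, so I = 525 − 4/2 + 1 = 524.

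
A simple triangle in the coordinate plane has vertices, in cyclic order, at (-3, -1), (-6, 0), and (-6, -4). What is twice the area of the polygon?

12

Using the shoelace formula, 2A = |((-3)·0 − (-6)·(-1)) + ((-6)·(-4) − (-6)·0) + ((-6)·(-1) − (-3)·(-4))| = 12, so the area is 6.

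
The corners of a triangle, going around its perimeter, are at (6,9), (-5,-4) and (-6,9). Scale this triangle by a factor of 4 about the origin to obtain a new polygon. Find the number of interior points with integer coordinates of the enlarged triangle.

Using the shoelace formula, 2A = |[6·(-4) − (-5)·9] + [(-5)·9 − (-6)·(-4)] + [(-6)·9 − 6·9]| = 156, so the area is 78.
Summing gcd(|Δx|,|Δy|) over the edges gives the boundary count: gcd(11,13) + gcd(1,13) + gcd(12,0) = 1+1+12 = 14.
Scaling by 4 multiplies the area by 4² = 16 (so the new area is 1248) and multiplies the boundary lattice-point count by 4, giving 56.
By Pick's theorem, the interior count of the dilated polygon is 1248 − 56/2 + 1 = 1221.

1221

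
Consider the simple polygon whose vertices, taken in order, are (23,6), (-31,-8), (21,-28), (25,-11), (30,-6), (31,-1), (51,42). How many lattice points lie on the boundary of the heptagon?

18

The number of boundary lattice points is Σ gcd(|Δx|,|Δy|) = gcd(54,14) + gcd(52,20) + gcd(4,17) + gcd(5,5) + gcd(1,5) + gcd(20,43) + gcd(28,36) = 2+4+1+5+1+1+4 = 18.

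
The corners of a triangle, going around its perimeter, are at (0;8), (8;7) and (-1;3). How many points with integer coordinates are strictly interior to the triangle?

20

The shoelace formula gives twice the area as |[0·7 − 8·8] + [8·3 − (-1)·7] + [(-1)·8 − 0·3]| = 41, so the area is 20.5.
The number of boundary lattice points is Σ gcd(|Δx|,|Δy|) = gcd(8,1) + gcd(9,4) + gcd(1,5) = 1+1+1 = 3.
Pick's theorem gives I = A − B/2 + 1 = 20.5 − 3/2 + 1 = 20.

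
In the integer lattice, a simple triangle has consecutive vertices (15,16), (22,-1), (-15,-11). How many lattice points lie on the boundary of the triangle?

5

The number of boundary lattice points is Σ gcd(|Δx|,|Δy|) = gcd(7,17) + gcd(37,10) + gcd(30,27) = 1+1+3 = 5.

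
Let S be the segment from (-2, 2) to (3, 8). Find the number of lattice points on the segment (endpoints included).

2

The number of lattice points on a segment between lattice points is gcd(|Δx|,|Δy|) + 1 = gcd(5,6) + 1 = 1 + 1 = 2.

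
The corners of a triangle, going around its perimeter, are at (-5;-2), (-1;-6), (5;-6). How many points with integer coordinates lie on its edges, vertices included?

The number of boundary lattice points is Σ gcd(|Δx|,|Δy|) = gcd(4,4) + gcd(6,0) + gcd(10,4) = 4+6+2 = 12.

12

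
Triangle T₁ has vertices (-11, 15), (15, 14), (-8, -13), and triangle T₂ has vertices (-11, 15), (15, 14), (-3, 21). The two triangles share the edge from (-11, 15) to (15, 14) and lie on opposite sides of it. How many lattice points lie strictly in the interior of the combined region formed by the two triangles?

443

The union is the simple quadrilateral with vertices (-11, 15), (-8, -13), (15, 14), (-3, 21) in order.
The shoelace formula gives twice the area as |[(-11)·(-13) − (-8)·15] + [(-8)·14 − 15·(-13)] + [15·21 − (-3)·14] + [(-3)·15 − (-11)·21]| = 889, so the area is 444.5.
Summing gcd(|Δx|,|Δy|) over the edges gives the boundary count: gcd(3,28) + gcd(23,27) + gcd(18,7) + gcd(8,6) = 1+1+1+2 = 5.
By Pick's theorem I = A − B/2 + 1 = 444.5 − 5/2 + 1 = 443.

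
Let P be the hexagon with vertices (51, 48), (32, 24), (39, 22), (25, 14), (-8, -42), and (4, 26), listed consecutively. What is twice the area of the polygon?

2660

Using the shoelace formula, 2A = |(51·24 − 32·48) + (32·22 − 39·24) + (39·14 − 25·22) + (25·(-42) − (-8)·14) + ((-8)·26 − 4·(-42)) + (4·48 − 51·26)| = 2660, so the area is 1330.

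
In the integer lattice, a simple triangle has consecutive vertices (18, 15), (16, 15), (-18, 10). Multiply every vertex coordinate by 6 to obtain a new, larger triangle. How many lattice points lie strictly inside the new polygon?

By the shoelace formula, twice the signed area is |[18·15 − 16·15] + [16·10 − (-18)·15] + [(-18)·15 − 18·10]| = 10, so the area is 5.
Along each edge there are gcd(|Δx|,|Δy|)+1 lattice points, so counting each shared vertex once the boundary has gcd(2,0) + gcd(34,5) + gcd(36,5) = 2+1+1 = 4.
Scaling by 6 multiplies the area by 6² = 36 (so the new area is 180) and multiplies the boundary lattice-point count by 6, giving 24.
By Pick's theorem, the interior count of the dilated polygon is 180 − 24/2 + 1 = 169.

169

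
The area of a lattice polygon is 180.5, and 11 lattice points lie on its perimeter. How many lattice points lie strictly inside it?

Pick's theorem A = I + B/2 − 1 rearranges to I = A − B/2 + 1 = 180.5 − 11/2 + 1 = 176.

176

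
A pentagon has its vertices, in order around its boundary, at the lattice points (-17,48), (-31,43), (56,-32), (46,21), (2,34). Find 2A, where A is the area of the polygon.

4185

The shoelace formula gives twice the area as |[(-17)·43 − (-31)·48] + [(-31)·(-32) − 56·43] + [56·21 − 46·(-32)] + [46·34 − 2·21] + [2·48 − (-17)·34]| = 4185, so the area is 2092.5.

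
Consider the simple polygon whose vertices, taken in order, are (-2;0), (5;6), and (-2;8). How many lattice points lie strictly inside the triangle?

24

By the shoelace formula, twice the signed area is |((-2)·6 − 5·0) + (5·8 − (-2)·6) + ((-2)·0 − (-2)·8)| = 56, so the area is 28.
The number of boundary lattice points is Σ gcd(|Δx|,|Δy|) = gcd(7,6) + gcd(7,2) + gcd(0,8) = 1+1+8 = 10.
By Pick's theorem A = I + B/2 − 1, so I = 28 − 10/2 + 1 = 24.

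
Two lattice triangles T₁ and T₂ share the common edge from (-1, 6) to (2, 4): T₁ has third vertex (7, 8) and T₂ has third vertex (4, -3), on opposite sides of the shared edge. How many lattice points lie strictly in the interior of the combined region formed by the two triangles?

The union is the simple quadrilateral with vertices (-1, 6), (7, 8), (2, 4), (4, -3) in order.
By the shoelace formula, twice the signed area is |((-1)·8 − 7·6) + (7·4 − 2·8) + (2·(-3) − 4·4) + (4·6 − (-1)·(-3))| = 39, so the area is 39/2.
Summing gcd(|Δx|,|Δy|) over the edges gives the boundary count: gcd(8,2) + gcd(5,4) + gcd(2,7) + gcd(5,9) = 2+1+1+1 = 5.
By Pick's theorem I = A − B/2 + 1 = 39/2 − 5/2 + 1 = 18.

18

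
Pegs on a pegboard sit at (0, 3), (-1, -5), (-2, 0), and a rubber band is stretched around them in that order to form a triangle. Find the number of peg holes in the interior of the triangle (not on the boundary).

By the shoelace formula, twice the signed area is |[0·(-5) − (-1)·3] + [(-1)·0 − (-2)·(-5)] + [(-2)·3 − 0·0]| = 13, so the area is 6.5.
Summing gcd(|Δx|,|Δy|) over the edges gives the boundary count: gcd(1,8) + gcd(1,5) + gcd(2,3) = 1+1+1 = 3.
Pick's theorem gives I = A − B/2 + 1 = 6.5 − 3/2 + 1 = 6.

6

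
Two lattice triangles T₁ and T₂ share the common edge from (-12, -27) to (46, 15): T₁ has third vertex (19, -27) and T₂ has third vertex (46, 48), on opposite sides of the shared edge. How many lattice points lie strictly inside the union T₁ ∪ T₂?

The union is the simple quadrilateral with vertices (-12, -27), (19, -27), (46, 15), (46, 48) in order.
By the shoelace formula, twice the signed area is |[(-12)·(-27) − 19·(-27)] + [19·15 − 46·(-27)] + [46·48 − 46·15] + [46·(-27) − (-12)·48]| = 3216, so the area is 1608.
The number of boundary lattice points is Σ gcd(|Δx|,|Δy|) = gcd(31,0) + gcd(27,42) + gcd(0,33) + gcd(58,75) = 31+3+33+1 = 68.
By Pick's theorem I = A − B/2 + 1 = 1608 − 68/2 + 1 = 1575.

1575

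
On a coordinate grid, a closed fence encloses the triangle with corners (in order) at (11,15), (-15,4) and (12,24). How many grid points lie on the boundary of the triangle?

Summing gcd(|Δx|,|Δy|) over the edges gives the boundary count: gcd(26,11) + gcd(27,20) + gcd(1,9) = 1+1+1 = 3.

3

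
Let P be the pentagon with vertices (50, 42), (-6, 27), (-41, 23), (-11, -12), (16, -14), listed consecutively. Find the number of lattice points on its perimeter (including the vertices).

The number of boundary lattice points is Σ gcd(|Δx|,|Δy|) = gcd(56,15) + gcd(35,4) + gcd(30,35) + gcd(27,2) + gcd(34,56) = 1+1+5+1+2 = 10.

10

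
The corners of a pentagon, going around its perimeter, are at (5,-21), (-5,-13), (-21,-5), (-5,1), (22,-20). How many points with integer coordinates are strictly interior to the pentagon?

367

By the shoelace formula, twice the signed area is |[5·(-13) − (-5)·(-21)] + [(-5)·(-5) − (-21)·(-13)] + [(-21)·1 − (-5)·(-5)] + [(-5)·(-20) − 22·1] + [22·(-21) − 5·(-20)]| = 748, so the area is 374.
The number of boundary lattice points is Σ gcd(|Δx|,|Δy|) = gcd(10,8) + gcd(16,8) + gcd(16,6) + gcd(27,21) + gcd(17,1) = 2+8+2+3+1 = 16.
Pick's theorem gives I = A − B/2 + 1 = 374 − 16/2 + 1 = 367.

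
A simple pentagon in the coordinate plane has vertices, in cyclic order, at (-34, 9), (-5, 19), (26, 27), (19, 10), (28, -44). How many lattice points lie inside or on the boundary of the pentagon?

1929

The shoelace formula gives twice the area as |((-34)·19 − (-5)·9) + ((-5)·27 − 26·19) + (26·10 − 19·27) + (19·(-44) − 28·10) + (28·9 − (-34)·(-44))| = 3843, so the area is 1921.5.
The number of boundary lattice points is Σ gcd(|Δx|,|Δy|) = gcd(29,10) + gcd(31,8) + gcd(7,17) + gcd(9,54) + gcd(62,53) = 1+1+1+9+1 = 13.
Pick's theorem gives I = A − B/2 + 1 = 1921.5 − 13/2 + 1 = 1916, so the closed region contains I + B = 1916 + 13 = 1929 lattice points.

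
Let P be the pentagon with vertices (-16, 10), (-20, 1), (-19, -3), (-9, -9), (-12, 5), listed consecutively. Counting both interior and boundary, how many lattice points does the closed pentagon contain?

111

Using the shoelace formula, 2A = |((-16)·1 − (-20)·10) + ((-20)·(-3) − (-19)·1) + ((-19)·(-9) − (-9)·(-3)) + ((-9)·5 − (-12)·(-9)) + ((-12)·10 − (-16)·5)| = 214, so the area is 107.
Along each edge there are gcd(|Δx|,|Δy|)+1 lattice points, so counting each shared vertex once the boundary has gcd(4,9) + gcd(1,4) + gcd(10,6) + gcd(3,14) + gcd(4,5) = 1+1+2+1+1 = 6.
Pick's theorem gives I = A − B/2 + 1 = 107 − 6/2 + 1 = 105, so the closed region contains I + B = 105 + 6 = 111 lattice points.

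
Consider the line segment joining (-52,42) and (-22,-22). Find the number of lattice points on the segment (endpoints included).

3

The number of lattice points on a segment between lattice points is gcd(|Δx|,|Δy|) + 1 = gcd(30,64) + 1 = 2 + 1 = 3.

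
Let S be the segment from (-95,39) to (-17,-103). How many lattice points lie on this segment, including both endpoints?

The number of lattice points on a segment between lattice points is gcd(|Δx|,|Δy|) + 1 = gcd(78,142) + 1 = 2 + 1 = 3.

3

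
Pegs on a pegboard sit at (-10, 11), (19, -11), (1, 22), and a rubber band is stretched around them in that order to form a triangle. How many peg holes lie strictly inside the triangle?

The shoelace formula gives twice the area as |((-10)·(-11) − 19·11) + (19·22 − 1·(-11)) + (1·11 − (-10)·22)| = 561, so the area is 561/2.
The number of boundary lattice points is Σ gcd(|Δx|,|Δy|) = gcd(29,22) + gcd(18,33) + gcd(11,11) = 1+3+11 = 15.
Pick's theorem gives I = A − B/2 + 1 = 561/2 − 15/2 + 1 = 274.

274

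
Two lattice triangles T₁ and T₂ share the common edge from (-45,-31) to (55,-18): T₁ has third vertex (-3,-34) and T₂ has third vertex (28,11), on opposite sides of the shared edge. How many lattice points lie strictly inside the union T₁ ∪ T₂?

The union is the simple quadrilateral with vertices (-45,-31), (-3,-34), (55,-18), (28,11) in order.
The shoelace formula gives twice the area as |[(-45)·(-34) − (-3)·(-31)] + [(-3)·(-18) − 55·(-34)] + [55·11 − 28·(-18)] + [28·(-31) − (-45)·11]| = 4097, so the area is 2048.5.
The number of boundary lattice points is Σ gcd(|Δx|,|Δy|) = gcd(42,3) + gcd(58,16) + gcd(27,29) + gcd(73,42) = 3+2+1+1 = 7.
By Pick's theorem I = A − B/2 + 1 = 2048.5 − 7/2 + 1 = 2046.

2046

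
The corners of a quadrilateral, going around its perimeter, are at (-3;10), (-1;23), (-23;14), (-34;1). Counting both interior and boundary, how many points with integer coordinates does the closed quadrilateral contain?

By the shoelace formula, twice the signed area is |[(-3)·23 − (-1)·10] + [(-1)·14 − (-23)·23] + [(-23)·1 − (-34)·14] + [(-34)·10 − (-3)·1]| = 572, so the area is 286.
The number of boundary lattice points is Σ gcd(|Δx|,|Δy|) = gcd(2,13) + gcd(22,9) + gcd(11,13) + gcd(31,9) = 1+1+1+1 = 4.
Pick's theorem gives I = A − B/2 + 1 = 286 − 4/2 + 1 = 285, so the closed region contains I + B = 285 + 4 = 289 lattice points.

289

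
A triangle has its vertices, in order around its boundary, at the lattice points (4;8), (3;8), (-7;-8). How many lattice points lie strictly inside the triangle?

7

The shoelace formula gives twice the area as |(4·8 − 3·8) + (3·(-8) − (-7)·8) + ((-7)·8 − 4·(-8))| = 16, so the area is 8.
Along each edge there are gcd(|Δx|,|Δy|)+1 lattice points, so counting each shared vertex once the boundary has gcd(1,0) + gcd(10,16) + gcd(11,16) = 1+2+1 = 4.
Pick's theorem gives I = A − B/2 + 1 = 8 − 4/2 + 1 = 7.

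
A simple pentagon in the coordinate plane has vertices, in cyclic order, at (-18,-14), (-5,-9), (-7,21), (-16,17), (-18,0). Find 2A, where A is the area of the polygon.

By the shoelace formula, twice the signed area is |[(-18)·(-9) − (-5)·(-14)] + [(-5)·21 − (-7)·(-9)] + [(-7)·17 − (-16)·21] + [(-16)·0 − (-18)·17] + [(-18)·(-14) − (-18)·0]| = 699, so the area is 349.5.

699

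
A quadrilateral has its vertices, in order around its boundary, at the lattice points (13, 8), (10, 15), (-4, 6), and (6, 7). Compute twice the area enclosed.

Using the shoelace formula, 2A = |[13·15 − 10·8] + [10·6 − (-4)·15] + [(-4)·7 − 6·6] + [6·8 − 13·7]| = 128, so the area is 64.

128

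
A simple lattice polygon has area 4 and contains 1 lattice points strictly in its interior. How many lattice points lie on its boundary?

Pick's theorem gives A = I + B/2 − 1, so B = 2(A − I + 1) = 2(4 − 1 + 1) = 8.

8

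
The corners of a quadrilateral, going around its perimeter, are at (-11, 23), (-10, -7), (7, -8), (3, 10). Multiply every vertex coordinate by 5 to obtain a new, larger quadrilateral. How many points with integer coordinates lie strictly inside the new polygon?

Using the shoelace formula, 2A = |[(-11)·(-7) − (-10)·23] + [(-10)·(-8) − 7·(-7)] + [7·10 − 3·(-8)] + [3·23 − (-11)·10]| = 709, so the area is 709/2.
The number of boundary lattice points is Σ gcd(|Δx|,|Δy|) = gcd(1,30) + gcd(17,1) + gcd(4,18) + gcd(14,13) = 1+1+2+1 = 5.
Scaling by 5 multiplies the area by 5² = 25 (so the new area is 8862.5) and multiplies the boundary lattice-point count by 5, giving 25.
By Pick's theorem, the interior count of the dilated polygon is 8862.5 − 25/2 + 1 = 8851.

8851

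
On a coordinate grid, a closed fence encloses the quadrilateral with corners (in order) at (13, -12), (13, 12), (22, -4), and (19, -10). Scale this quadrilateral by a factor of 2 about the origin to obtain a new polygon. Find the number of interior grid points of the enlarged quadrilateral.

Using the shoelace formula, 2A = |[13·12 − 13·(-12)] + [13·(-4) − 22·12] + [22·(-10) − 19·(-4)] + [19·(-12) − 13·(-10)]| = 246, so the area is 123.
The number of boundary lattice points is Σ gcd(|Δx|,|Δy|) = gcd(0,24) + gcd(9,16) + gcd(3,6) + gcd(6,2) = 24+1+3+2 = 30.
Scaling by 2 multiplies the area by 2² = 4 (so the new area is 492) and multiplies the boundary lattice-point count by 2, giving 60.
By Pick's theorem, the interior count of the dilated polygon is 492 − 60/2 + 1 = 463.

463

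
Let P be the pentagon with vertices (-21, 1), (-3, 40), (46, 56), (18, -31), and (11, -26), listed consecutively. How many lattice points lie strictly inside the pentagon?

The shoelace formula gives twice the area as |((-21)·40 − (-3)·1) + ((-3)·56 − 46·40) + (46·(-31) − 18·56) + (18·(-26) − 11·(-31)) + (11·1 − (-21)·(-26))| = 5941, so the area is 5941/2.
The number of boundary lattice points is Σ gcd(|Δx|,|Δy|) = gcd(18,39) + gcd(49,16) + gcd(28,87) + gcd(7,5) + gcd(32,27) = 3+1+1+1+1 = 7.
Pick's theorem gives I = A − B/2 + 1 = 5941/2 − 7/2 + 1 = 2968.

2968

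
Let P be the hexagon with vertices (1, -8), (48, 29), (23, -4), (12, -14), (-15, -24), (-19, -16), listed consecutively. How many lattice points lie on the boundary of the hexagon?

Along each edge there are gcd(|Δx|,|Δy|)+1 lattice points, so counting each shared vertex once the boundary has gcd(47,37) + gcd(25,33) + gcd(11,10) + gcd(27,10) + gcd(4,8) + gcd(20,8) = 1+1+1+1+4+4 = 12.

12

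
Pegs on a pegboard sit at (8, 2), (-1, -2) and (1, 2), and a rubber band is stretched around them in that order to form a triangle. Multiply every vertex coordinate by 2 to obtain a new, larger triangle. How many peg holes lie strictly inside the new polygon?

By the shoelace formula, twice the signed area is |[8·(-2) − (-1)·2] + [(-1)·2 − 1·(-2)] + [1·2 − 8·2]| = 28, so the area is 14.
Along each edge there are gcd(|Δx|,|Δy|)+1 lattice points, so counting each shared vertex once the boundary has gcd(9,4) + gcd(2,4) + gcd(7,0) = 1+2+7 = 10.
Scaling by 2 multiplies the area by 2² = 4 (so the new area is 56) and multiplies the boundary lattice-point count by 2, giving 20.
By Pick's theorem, the interior count of the dilated polygon is 56 − 20/2 + 1 = 47.

47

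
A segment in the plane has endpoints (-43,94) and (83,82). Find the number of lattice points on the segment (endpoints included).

The number of lattice points on a segment between lattice points is gcd(|Δx|,|Δy|) + 1 = gcd(126,12) + 1 = 6 + 1 = 7.

7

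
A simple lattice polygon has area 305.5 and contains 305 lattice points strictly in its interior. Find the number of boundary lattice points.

3

Pick's theorem gives A = I + B/2 − 1, so B = 2(A − I + 1) = 2(305.5 − 305 + 1) = 3.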